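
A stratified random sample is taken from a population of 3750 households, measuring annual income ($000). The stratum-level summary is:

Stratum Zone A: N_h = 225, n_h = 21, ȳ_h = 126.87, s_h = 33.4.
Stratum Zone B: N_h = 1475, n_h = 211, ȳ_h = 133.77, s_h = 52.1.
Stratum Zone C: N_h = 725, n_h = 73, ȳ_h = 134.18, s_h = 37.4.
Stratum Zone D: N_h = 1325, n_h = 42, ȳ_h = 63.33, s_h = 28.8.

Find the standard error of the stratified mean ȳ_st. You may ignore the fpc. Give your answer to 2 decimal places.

SE(ȳ_st) ≈ 2.32

V̂(ȳ_st) = Σ W_h² s_h²/n_h, with W_h = N_h/N and N = 3750:
  stratum Zone A: (225/3750)²·33.4²/21 = 0.191239
  stratum Zone B: (1475/3750)²·52.1²/211 = 1.99028
  stratum Zone C: (725/3750)²·37.4²/73 = 0.716199
  stratum Zone D: (1325/3750)²·28.8²/42 = 2.4655
V̂(ȳ_st) = 5.36322
SE(ȳ_st) = √5.36322 = 2.31586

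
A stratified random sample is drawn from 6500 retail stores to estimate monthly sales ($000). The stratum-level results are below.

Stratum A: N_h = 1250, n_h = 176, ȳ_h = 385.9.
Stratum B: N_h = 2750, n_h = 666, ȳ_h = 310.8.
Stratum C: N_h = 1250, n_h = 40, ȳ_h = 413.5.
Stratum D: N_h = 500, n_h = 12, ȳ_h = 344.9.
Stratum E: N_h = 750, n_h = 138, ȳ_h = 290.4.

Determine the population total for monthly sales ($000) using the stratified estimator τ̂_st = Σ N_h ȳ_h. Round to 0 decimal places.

τ̂_st = Σ N_h ȳ_h = 1250·385.9 + 2750·310.8 + 1250·413.5 + 500·344.9 + 750·290.4 = 2244200

τ̂_st ≈ 2244200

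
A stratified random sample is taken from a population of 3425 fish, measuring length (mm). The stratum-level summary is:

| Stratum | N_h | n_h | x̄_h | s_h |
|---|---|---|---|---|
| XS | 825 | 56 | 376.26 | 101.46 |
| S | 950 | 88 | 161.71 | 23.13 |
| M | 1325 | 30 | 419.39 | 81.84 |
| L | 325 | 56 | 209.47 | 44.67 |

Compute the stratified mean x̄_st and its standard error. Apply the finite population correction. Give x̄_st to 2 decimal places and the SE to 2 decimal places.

x̄_st ≈ 317.61, SE ≈ 6.58

x̄_st = Σ W_h x̄_h = (825·376.26 + 950·161.71 + 1325·419.39 + 325·209.47)/3425 = 317.60832
V̂(x̄_st) = Σ W_h² (1 − n_h/N_h) s_h²/n_h, with W_h = N_h/N and N = 3425:
  stratum XS: (825/3425)²·(1 − 56/825)·101.46²/56 = 9.9417
  stratum S: (950/3425)²·(1 − 88/950)·23.13²/88 = 0.424403
  stratum M: (1325/3425)²·(1 − 30/1325)·81.84²/30 = 32.6569
  stratum L: (325/3425)²·(1 − 56/325)·44.67²/56 = 0.265557
V̂(x̄_st) = 43.2885
SE(x̄_st) = √43.2885 = 6.5794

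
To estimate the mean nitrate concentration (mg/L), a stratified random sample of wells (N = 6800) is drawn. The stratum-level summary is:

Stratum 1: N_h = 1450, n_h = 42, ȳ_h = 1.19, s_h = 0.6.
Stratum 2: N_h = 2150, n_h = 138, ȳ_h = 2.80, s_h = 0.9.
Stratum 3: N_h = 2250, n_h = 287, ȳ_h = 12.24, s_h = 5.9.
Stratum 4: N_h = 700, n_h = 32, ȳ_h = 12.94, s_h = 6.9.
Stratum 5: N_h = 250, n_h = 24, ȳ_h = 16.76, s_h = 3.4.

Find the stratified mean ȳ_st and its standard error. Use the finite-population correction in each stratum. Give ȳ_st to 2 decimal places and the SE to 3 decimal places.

ȳ_st = Σ W_h ȳ_h = (1450·1.19 + 2150·2.80 + 2250·12.24 + 700·12.94 + 250·16.76)/6800 = 7.13728
V̂(ȳ_st) = Σ W_h² (1 − n_h/N_h) s_h²/n_h, with W_h = N_h/N and N = 6800:
  stratum 1: (1450/6800)²·(1 − 42/1450)·0.6²/42 = 0.000378448
  stratum 2: (2150/6800)²·(1 − 138/2150)·0.9²/138 = 0.000549104
  stratum 3: (2250/6800)²·(1 − 287/2250)·5.9²/287 = 0.0115853
  stratum 4: (700/6800)²·(1 − 32/700)·6.9²/32 = 0.0150454
  stratum 5: (250/6800)²·(1 − 24/250)·3.4²/24 = 0.000588542
V̂(ȳ_st) = 0.0281468
SE(ȳ_st) = √0.0281468 = 0.16777

ȳ_st ≈ 7.14, SE ≈ 0.168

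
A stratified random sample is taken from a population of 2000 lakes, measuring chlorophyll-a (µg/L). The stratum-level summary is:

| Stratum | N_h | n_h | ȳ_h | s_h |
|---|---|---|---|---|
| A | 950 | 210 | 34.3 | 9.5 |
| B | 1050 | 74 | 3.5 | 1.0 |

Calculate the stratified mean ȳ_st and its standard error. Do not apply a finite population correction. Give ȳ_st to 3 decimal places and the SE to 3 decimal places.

ȳ_st ≈ 18.130, SE ≈ 0.317

ȳ_st = Σ W_h ȳ_h = (950·34.3 + 1050·3.5)/2000 = 18.13000
V̂(ȳ_st) = Σ W_h² s_h²/n_h, with W_h = N_h/N and N = 2000:
  stratum A: (950/2000)²·9.5²/210 = 0.096965
  stratum B: (1050/2000)²·1.0²/74 = 0.00372466
V̂(ȳ_st) = 0.10069
SE(ȳ_st) = √0.10069 = 0.317316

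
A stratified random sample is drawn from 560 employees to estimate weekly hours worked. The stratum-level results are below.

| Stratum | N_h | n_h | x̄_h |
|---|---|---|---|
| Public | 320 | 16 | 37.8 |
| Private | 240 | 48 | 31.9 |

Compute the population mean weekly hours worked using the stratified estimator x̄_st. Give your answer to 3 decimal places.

N = Σ N_h = 560. Stratum weights W_h = N_h/N.
x̄_st = (320·37.8 + 240·31.9) / 560 = 35.27143

x̄_st ≈ 35.271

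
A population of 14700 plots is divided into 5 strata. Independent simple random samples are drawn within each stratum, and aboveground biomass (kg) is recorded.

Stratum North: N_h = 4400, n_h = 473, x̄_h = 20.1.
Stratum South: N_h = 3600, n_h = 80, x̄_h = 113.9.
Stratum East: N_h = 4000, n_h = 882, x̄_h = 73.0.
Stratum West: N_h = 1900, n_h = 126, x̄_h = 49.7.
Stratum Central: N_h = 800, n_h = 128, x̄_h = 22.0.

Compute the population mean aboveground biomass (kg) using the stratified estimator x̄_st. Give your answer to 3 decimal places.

N = Σ N_h = 14700. Stratum weights W_h = N_h/N.
x̄_st = (4400·20.1 + 3600·113.9 + 4000·73.0 + 1900·49.7 + 800·22.0) / 14700 = 61.39524

x̄_st ≈ 61.395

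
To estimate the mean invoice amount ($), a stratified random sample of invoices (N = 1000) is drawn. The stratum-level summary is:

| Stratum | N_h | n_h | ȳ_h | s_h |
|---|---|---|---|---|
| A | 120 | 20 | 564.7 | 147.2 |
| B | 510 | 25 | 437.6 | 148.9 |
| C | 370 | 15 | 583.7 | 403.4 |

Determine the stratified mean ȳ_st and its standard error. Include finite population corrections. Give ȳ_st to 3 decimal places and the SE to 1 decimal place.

ȳ_st = Σ W_h ȳ_h = (120·564.7 + 510·437.6 + 370·583.7)/1000 = 506.90900
V̂(ȳ_st) = Σ W_h² (1 − n_h/N_h) s_h²/n_h, with W_h = N_h/N and N = 1000:
  stratum A: (120/1000)²·(1 − 20/120)·147.2²/20 = 13.0007
  stratum B: (510/1000)²·(1 − 25/510)·148.9²/25 = 219.362
  stratum C: (370/1000)²·(1 − 15/370)·403.4²/15 = 1424.99
V̂(ȳ_st) = 1657.35
SE(ȳ_st) = √1657.35 = 40.7105

ȳ_st ≈ 506.909, SE ≈ 40.7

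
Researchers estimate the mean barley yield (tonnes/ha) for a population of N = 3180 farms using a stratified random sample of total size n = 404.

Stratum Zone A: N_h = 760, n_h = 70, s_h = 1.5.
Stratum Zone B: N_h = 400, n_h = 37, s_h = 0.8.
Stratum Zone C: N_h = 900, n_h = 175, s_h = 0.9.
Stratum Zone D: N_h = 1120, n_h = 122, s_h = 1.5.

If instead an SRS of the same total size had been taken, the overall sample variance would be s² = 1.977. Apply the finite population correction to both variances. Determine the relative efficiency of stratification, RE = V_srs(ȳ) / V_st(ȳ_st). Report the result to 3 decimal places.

V̂(ȳ_st) = Σ W_h² (1 − n_h/N_h) s_h²/n_h, with W_h = N_h/N and N = 3180:
  stratum Zone A: (760/3180)²·(1 − 70/760)·1.5²/70 = 0.00166684
  stratum Zone B: (400/3180)²·(1 − 37/400)·0.8²/37 = 0.000248365
  stratum Zone C: (900/3180)²·(1 − 175/900)·0.9²/175 = 0.000298657
  stratum Zone D: (1120/3180)²·(1 − 122/1120)·1.5²/122 = 0.00203853
V_st = 0.00425239
V_srs = (1 − 404/3180)·1.977/404 = 0.00427187
Relative efficiency = V_srs / V_st = 0.00427187/0.00425239 = 1.0046

RE ≈ 1.005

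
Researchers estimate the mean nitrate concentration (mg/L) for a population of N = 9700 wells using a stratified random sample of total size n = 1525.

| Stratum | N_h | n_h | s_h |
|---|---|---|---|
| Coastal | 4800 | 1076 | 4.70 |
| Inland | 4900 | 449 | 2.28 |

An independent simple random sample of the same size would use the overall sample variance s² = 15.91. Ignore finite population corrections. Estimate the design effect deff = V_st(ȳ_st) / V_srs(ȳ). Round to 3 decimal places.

deff ≈ 0.765

V̂(ȳ_st) = Σ W_h² s_h²/n_h, with W_h = N_h/N and N = 9700:
  stratum Coastal: (4800/9700)²·4.70²/1076 = 0.00502716
  stratum Inland: (4900/9700)²·2.28²/449 = 0.00295442
V_st = 0.00798158
V_srs = s²/n = 15.91/1525 = 0.0104328
deff = V_st / V_srs = 0.00798158/0.0104328 = 0.7650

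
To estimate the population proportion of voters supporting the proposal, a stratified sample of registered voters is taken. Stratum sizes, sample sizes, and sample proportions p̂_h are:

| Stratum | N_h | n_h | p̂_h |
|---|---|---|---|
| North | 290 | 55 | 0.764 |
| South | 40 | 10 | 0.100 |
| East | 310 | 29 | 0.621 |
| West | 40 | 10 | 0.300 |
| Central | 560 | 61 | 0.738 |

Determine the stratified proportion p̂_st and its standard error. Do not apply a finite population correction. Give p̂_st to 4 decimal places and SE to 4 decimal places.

N = 1240; stratum weights W_h = N_h/N.
p̂_st = Σ W_h p̂_h = (290·0.764 + 40·0.100 + 310·0.621 + 40·0.300 + 560·0.738)/1240 = 0.68012
V̂(p̂_st) = Σ W_h² p̂_h(1−p̂_h)/(n_h−1):
  stratum North: (290/1240)²·0.764·0.236/54 = 0.000182627
  stratum South: (40/1240)²·0.100·0.900/9 = 1.04058e-05
  stratum East: (310/1240)²·0.621·0.379/28 = 0.000525355
  stratum West: (40/1240)²·0.300·0.700/9 = 2.42803e-05
  stratum Central: (560/1240)²·0.738·0.262/60 = 0.000657263
V̂(p̂_st) = 0.00139993; SE = √V̂ = 0.0374156

p̂_st ≈ 0.6801, SE ≈ 0.0374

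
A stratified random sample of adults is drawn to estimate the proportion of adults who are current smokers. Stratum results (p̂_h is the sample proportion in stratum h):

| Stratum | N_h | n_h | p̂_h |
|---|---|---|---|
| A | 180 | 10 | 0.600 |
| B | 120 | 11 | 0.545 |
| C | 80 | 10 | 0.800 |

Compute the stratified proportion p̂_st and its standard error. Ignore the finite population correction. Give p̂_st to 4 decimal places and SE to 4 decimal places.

N = 380; stratum weights W_h = N_h/N.
p̂_st = Σ W_h p̂_h = (180·0.600 + 120·0.545 + 80·0.800)/380 = 0.62474
V̂(p̂_st) = Σ W_h² p̂_h(1−p̂_h)/(n_h−1):
  stratum A: (180/380)²·0.600·0.400/9 = 0.00598338
  stratum B: (120/380)²·0.545·0.455/10 = 0.00247288
  stratum C: (80/380)²·0.800·0.200/9 = 0.000787935
V̂(p̂_st) = 0.0092442; SE = √V̂ = 0.0961467

p̂_st ≈ 0.6247, SE ≈ 0.0961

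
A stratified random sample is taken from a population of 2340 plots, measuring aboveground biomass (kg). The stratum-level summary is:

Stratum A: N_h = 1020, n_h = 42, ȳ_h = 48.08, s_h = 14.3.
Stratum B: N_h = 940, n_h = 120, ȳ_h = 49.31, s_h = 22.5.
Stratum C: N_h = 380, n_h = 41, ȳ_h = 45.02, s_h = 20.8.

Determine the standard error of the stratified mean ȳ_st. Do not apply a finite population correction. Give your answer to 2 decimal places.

V̂(ȳ_st) = Σ W_h² s_h²/n_h, with W_h = N_h/N and N = 2340:
  stratum A: (1020/2340)²·14.3²/42 = 0.925106
  stratum B: (940/2340)²·22.5²/120 = 0.680782
  stratum C: (380/2340)²·20.8²/41 = 0.278278
V̂(ȳ_st) = 1.88417
SE(ȳ_st) = √1.88417 = 1.37265

SE(ȳ_st) ≈ 1.37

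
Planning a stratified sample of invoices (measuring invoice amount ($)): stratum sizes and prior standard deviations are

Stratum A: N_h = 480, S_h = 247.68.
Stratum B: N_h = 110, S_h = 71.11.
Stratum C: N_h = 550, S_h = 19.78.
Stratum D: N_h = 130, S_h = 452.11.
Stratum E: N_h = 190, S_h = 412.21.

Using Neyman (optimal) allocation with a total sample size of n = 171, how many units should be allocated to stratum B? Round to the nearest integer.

5

Neyman allocation: n_h = n · N_h S_h / Σ N_i S_i, with n = 171.
  stratum A: N_h·S_h = 480·247.68 = 118886.40
  stratum B: N_h·S_h = 110·71.11 = 7822.10
  stratum C: N_h·S_h = 550·19.78 = 10879.00
  stratum D: N_h·S_h = 130·452.11 = 58774.30
  stratum E: N_h·S_h = 190·412.21 = 78319.90
Σ N_h S_h = 274681.70
n for stratum B = 171·7822.10/274681.70 = 4.870 → 5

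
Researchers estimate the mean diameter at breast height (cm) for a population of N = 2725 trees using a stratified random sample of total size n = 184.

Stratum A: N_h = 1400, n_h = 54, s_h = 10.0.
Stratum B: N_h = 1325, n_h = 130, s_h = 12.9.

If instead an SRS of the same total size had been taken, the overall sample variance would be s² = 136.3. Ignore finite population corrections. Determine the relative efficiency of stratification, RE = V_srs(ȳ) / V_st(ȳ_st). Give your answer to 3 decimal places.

RE ≈ 0.936

V̂(ȳ_st) = Σ W_h² s_h²/n_h, with W_h = N_h/N and N = 2725:
  stratum A: (1400/2725)²·10.0²/54 = 0.488798
  stratum B: (1325/2725)²·12.9²/130 = 0.302646
V_st = 0.791444
V_srs = s²/n = 136.3/184 = 0.740761
Relative efficiency = V_srs / V_st = 0.740761/0.791444 = 0.9360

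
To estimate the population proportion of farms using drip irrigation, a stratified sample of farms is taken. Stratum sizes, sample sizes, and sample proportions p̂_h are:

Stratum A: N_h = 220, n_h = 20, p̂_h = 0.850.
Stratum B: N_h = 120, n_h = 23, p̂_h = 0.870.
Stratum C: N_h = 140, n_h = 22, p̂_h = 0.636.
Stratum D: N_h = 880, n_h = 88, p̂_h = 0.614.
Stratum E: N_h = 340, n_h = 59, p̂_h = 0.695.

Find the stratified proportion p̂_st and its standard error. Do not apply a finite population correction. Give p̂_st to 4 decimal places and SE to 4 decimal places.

N = 1700; stratum weights W_h = N_h/N.
p̂_st = Σ W_h p̂_h = (220·0.850 + 120·0.870 + 140·0.636 + 880·0.614 + 340·0.695)/1700 = 0.68062
V̂(p̂_st) = Σ W_h² p̂_h(1−p̂_h)/(n_h−1):
  stratum A: (220/1700)²·0.850·0.150/19 = 0.000112384
  stratum B: (120/1700)²·0.870·0.130/22 = 2.56156e-05
  stratum C: (140/1700)²·0.636·0.364/21 = 7.47648e-05
  stratum D: (880/1700)²·0.614·0.386/87 = 0.000729968
  stratum E: (340/1700)²·0.695·0.305/58 = 0.00014619
V̂(p̂_st) = 0.00108892; SE = √V̂ = 0.0329988

p̂_st ≈ 0.6806, SE ≈ 0.0330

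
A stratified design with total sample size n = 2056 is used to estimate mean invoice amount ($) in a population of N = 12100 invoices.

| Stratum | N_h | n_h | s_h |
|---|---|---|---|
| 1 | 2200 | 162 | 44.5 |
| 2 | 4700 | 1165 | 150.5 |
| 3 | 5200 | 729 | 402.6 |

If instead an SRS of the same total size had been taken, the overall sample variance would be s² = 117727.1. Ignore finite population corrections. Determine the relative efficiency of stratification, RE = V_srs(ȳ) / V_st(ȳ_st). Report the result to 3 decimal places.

V̂(ȳ_st) = Σ W_h² s_h²/n_h, with W_h = N_h/N and N = 12100:
  stratum 1: (2200/12100)²·44.5²/162 = 0.404091
  stratum 2: (4700/12100)²·150.5²/1165 = 2.93341
  stratum 3: (5200/12100)²·402.6²/729 = 41.0635
V_st = 44.401
V_srs = s²/n = 117727.1/2056 = 57.2603
Relative efficiency = V_srs / V_st = 57.2603/44.401 = 1.2896

RE ≈ 1.290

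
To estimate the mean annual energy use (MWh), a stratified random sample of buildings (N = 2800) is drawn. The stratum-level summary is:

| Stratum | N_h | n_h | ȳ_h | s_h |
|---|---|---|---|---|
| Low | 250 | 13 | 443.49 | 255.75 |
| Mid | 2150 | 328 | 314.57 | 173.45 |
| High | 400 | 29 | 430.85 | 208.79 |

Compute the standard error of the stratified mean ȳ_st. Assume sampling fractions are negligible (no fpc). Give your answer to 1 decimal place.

SE(ȳ_st) ≈ 11.2

V̂(ȳ_st) = Σ W_h² s_h²/n_h, with W_h = N_h/N and N = 2800:
  stratum Low: (250/2800)²·255.75²/13 = 40.1099
  stratum Mid: (2150/2800)²·173.45²/328 = 54.0799
  stratum High: (400/2800)²·208.79²/29 = 30.6779
V̂(ȳ_st) = 124.868
SE(ȳ_st) = √124.868 = 11.1744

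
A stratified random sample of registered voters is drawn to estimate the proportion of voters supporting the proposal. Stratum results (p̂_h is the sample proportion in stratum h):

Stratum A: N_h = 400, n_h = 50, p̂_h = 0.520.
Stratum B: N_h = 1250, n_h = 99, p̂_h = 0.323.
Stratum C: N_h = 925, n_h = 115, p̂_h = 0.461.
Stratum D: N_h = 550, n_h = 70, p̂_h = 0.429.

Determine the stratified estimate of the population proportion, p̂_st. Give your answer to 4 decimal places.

N = 3125; stratum weights W_h = N_h/N.
p̂_st = Σ W_h p̂_h = (400·0.520 + 1250·0.323 + 925·0.461 + 550·0.429)/3125 = 0.40772

p̂_st ≈ 0.4077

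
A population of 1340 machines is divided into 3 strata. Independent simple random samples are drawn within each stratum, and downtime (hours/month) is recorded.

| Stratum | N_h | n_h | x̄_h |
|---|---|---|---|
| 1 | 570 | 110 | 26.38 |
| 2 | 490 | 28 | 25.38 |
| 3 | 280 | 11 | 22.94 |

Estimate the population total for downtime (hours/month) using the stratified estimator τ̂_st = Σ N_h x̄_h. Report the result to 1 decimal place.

τ̂_st ≈ 33896.0

τ̂_st = Σ N_h x̄_h = 570·26.38 + 490·25.38 + 280·22.94 = 33896.0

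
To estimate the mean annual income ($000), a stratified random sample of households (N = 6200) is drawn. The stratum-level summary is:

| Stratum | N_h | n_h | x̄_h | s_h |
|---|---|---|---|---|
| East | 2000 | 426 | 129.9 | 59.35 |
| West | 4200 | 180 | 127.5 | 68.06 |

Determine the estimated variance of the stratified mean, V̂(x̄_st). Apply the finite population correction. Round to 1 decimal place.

V̂(x̄_st) ≈ 12.0

V̂(x̄_st) = Σ W_h² (1 − n_h/N_h) s_h²/n_h, with W_h = N_h/N and N = 6200:
  stratum East: (2000/6200)²·(1 − 426/2000)·59.35²/426 = 0.677147
  stratum West: (4200/6200)²·(1 − 180/4200)·68.06²/180 = 11.3033
V̂(x̄_st) = 11.9804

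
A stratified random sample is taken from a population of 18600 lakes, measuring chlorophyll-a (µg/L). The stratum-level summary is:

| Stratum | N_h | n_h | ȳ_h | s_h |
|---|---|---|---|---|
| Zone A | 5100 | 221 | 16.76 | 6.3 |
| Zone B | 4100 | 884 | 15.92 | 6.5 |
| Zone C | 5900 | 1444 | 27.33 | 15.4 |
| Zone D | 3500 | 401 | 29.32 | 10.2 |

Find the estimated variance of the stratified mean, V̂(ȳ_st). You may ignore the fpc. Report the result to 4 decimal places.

V̂(ȳ_st) = Σ W_h² s_h²/n_h, with W_h = N_h/N and N = 18600:
  stratum Zone A: (5100/18600)²·6.3²/221 = 0.0135022
  stratum Zone B: (4100/18600)²·6.5²/884 = 0.00232229
  stratum Zone C: (5900/18600)²·15.4²/1444 = 0.0165254
  stratum Zone D: (3500/18600)²·10.2²/401 = 0.00918684
V̂(ȳ_st) = 0.0415367

V̂(ȳ_st) ≈ 0.0415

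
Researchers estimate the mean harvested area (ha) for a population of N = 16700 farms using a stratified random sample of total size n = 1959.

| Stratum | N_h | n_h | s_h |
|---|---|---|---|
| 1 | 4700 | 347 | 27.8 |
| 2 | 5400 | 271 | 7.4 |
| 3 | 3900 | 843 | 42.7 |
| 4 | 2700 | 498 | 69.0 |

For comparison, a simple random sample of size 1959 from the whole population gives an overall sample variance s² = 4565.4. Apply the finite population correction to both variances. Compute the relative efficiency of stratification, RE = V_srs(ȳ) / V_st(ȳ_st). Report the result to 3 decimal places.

V̂(ȳ_st) = Σ W_h² (1 − n_h/N_h) s_h²/n_h, with W_h = N_h/N and N = 16700:
  stratum 1: (4700/16700)²·(1 − 347/4700)·27.8²/347 = 0.163386
  stratum 2: (5400/16700)²·(1 − 271/5400)·7.4²/271 = 0.0200672
  stratum 3: (3900/16700)²·(1 − 843/3900)·42.7²/843 = 0.0924603
  stratum 4: (2700/16700)²·(1 − 498/2700)·69.0²/498 = 0.203806
V_st = 0.479719
V_srs = (1 − 1959/16700)·4565.4/1959 = 2.0571
Relative efficiency = V_srs / V_st = 2.0571/0.479719 = 4.2881

RE ≈ 4.288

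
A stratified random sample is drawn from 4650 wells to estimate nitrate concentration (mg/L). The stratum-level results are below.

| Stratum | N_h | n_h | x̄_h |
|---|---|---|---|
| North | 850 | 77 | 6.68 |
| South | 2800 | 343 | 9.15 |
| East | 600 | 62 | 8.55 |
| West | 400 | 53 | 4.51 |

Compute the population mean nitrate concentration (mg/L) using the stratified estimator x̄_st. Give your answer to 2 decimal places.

N = Σ N_h = 4650. Stratum weights W_h = N_h/N.
x̄_st = (850·6.68 + 2800·9.15 + 600·8.55 + 400·4.51) / 4650 = 8.2219

x̄_st ≈ 8.22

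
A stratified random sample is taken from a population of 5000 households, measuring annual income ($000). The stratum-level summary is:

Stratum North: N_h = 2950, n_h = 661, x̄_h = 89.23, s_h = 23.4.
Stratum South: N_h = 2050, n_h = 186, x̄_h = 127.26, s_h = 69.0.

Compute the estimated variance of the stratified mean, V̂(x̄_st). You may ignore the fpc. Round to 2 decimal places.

V̂(x̄_st) ≈ 4.59

V̂(x̄_st) = Σ W_h² s_h²/n_h, with W_h = N_h/N and N = 5000:
  stratum North: (2950/5000)²·23.4²/661 = 0.28836
  stratum South: (2050/5000)²·69.0²/186 = 4.30282
V̂(x̄_st) = 4.59118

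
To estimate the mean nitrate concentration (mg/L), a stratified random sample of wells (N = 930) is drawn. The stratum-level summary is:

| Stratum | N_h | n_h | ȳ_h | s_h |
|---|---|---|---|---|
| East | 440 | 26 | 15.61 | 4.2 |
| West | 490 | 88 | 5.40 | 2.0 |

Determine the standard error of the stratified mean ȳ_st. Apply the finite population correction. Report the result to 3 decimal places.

V̂(ȳ_st) = Σ W_h² (1 − n_h/N_h) s_h²/n_h, with W_h = N_h/N and N = 930:
  stratum East: (440/930)²·(1 − 26/440)·4.2²/26 = 0.142893
  stratum West: (490/930)²·(1 − 88/490)·2.0²/88 = 0.0103522
V̂(ȳ_st) = 0.153246
SE(ȳ_st) = √0.153246 = 0.391466

SE(ȳ_st) ≈ 0.391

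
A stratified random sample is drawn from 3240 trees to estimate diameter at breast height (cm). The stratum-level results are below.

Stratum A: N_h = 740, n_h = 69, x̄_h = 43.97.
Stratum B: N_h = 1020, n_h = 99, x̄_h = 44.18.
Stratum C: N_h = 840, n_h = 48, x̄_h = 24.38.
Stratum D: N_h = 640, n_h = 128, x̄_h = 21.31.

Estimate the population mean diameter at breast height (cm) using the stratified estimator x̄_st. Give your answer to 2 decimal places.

x̄_st ≈ 34.48

N = Σ N_h = 3240. Stratum weights W_h = N_h/N.
x̄_st = (740·43.97 + 1020·44.18 + 840·24.38 + 640·21.31) / 3240 = 34.4812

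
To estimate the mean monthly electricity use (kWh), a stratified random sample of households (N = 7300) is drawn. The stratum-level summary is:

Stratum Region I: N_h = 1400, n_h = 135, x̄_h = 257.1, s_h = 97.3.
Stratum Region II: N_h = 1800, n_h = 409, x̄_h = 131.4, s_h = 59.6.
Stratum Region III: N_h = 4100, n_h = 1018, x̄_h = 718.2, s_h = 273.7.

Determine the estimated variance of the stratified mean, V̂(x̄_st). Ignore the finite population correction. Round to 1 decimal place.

V̂(x̄_st) ≈ 26.3

V̂(x̄_st) = Σ W_h² s_h²/n_h, with W_h = N_h/N and N = 7300:
  stratum Region I: (1400/7300)²·97.3²/135 = 2.5793
  stratum Region II: (1800/7300)²·59.6²/409 = 0.528042
  stratum Region III: (4100/7300)²·273.7²/1018 = 23.2126
V̂(x̄_st) = 26.3199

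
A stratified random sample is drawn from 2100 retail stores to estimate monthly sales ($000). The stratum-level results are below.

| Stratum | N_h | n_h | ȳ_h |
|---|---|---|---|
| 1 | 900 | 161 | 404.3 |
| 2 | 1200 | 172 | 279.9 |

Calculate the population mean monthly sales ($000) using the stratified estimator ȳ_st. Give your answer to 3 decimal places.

N = Σ N_h = 2100. Stratum weights W_h = N_h/N.
ȳ_st = (900·404.3 + 1200·279.9) / 2100 = 333.21429

ȳ_st ≈ 333.214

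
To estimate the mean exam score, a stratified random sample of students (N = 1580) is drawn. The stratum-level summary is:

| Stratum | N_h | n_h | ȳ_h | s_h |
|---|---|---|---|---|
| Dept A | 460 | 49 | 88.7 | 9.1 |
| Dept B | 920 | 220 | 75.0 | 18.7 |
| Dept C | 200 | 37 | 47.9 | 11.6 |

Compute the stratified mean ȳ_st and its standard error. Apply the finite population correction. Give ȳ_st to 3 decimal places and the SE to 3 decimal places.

ȳ_st = Σ W_h ȳ_h = (460·88.7 + 920·75.0 + 200·47.9)/1580 = 75.55823
V̂(ȳ_st) = Σ W_h² (1 − n_h/N_h) s_h²/n_h, with W_h = N_h/N and N = 1580:
  stratum Dept A: (460/1580)²·(1 − 49/460)·9.1²/49 = 0.127989
  stratum Dept B: (920/1580)²·(1 − 220/920)·18.7²/220 = 0.410046
  stratum Dept C: (200/1580)²·(1 − 37/200)·11.6²/37 = 0.0474917
V̂(ȳ_st) = 0.585526
SE(ȳ_st) = √0.585526 = 0.765197

ȳ_st ≈ 75.558, SE ≈ 0.765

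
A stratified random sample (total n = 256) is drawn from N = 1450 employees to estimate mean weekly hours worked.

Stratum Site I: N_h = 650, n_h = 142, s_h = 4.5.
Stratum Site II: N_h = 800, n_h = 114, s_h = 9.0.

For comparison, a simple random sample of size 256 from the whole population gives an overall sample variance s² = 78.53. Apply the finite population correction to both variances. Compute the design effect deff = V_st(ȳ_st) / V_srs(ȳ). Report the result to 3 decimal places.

deff ≈ 0.823

V̂(ȳ_st) = Σ W_h² (1 − n_h/N_h) s_h²/n_h, with W_h = N_h/N and N = 1450:
  stratum Site I: (650/1450)²·(1 − 142/650)·4.5²/142 = 0.0223964
  stratum Site II: (800/1450)²·(1 − 114/800)·9.0²/114 = 0.185463
V_st = 0.20786
V_srs = (1 − 256/1450)·78.53/256 = 0.252599
deff = V_st / V_srs = 0.20786/0.252599 = 0.8229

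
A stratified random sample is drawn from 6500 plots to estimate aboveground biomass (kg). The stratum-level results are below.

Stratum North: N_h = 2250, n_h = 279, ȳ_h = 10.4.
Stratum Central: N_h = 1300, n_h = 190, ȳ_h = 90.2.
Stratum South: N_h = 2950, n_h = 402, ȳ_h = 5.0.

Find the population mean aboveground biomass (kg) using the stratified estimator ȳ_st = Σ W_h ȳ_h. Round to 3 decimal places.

N = Σ N_h = 6500. Stratum weights W_h = N_h/N.
ȳ_st = (2250·10.4 + 1300·90.2 + 2950·5.0) / 6500 = 23.90923

ȳ_st ≈ 23.909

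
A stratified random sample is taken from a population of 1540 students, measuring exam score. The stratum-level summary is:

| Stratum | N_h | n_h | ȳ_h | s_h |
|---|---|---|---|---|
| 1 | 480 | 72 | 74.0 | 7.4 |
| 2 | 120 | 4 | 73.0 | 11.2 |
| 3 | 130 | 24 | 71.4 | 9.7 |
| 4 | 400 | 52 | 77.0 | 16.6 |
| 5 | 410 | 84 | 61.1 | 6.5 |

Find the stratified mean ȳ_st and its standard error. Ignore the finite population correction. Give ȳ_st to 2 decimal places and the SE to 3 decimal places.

ȳ_st = Σ W_h ȳ_h = (480·74.0 + 120·73.0 + 130·71.4 + 400·77.0 + 410·61.1)/1540 = 71.04740
V̂(ȳ_st) = Σ W_h² s_h²/n_h, with W_h = N_h/N and N = 1540:
  stratum 1: (480/1540)²·7.4²/72 = 0.0738877
  stratum 2: (120/1540)²·11.2²/4 = 0.190413
  stratum 3: (130/1540)²·9.7²/24 = 0.0279369
  stratum 4: (400/1540)²·16.6²/52 = 0.357513
  stratum 5: (410/1540)²·6.5²/84 = 0.0356512
V̂(ȳ_st) = 0.685402
SE(ȳ_st) = √0.685402 = 0.82789

ȳ_st ≈ 71.05, SE ≈ 0.828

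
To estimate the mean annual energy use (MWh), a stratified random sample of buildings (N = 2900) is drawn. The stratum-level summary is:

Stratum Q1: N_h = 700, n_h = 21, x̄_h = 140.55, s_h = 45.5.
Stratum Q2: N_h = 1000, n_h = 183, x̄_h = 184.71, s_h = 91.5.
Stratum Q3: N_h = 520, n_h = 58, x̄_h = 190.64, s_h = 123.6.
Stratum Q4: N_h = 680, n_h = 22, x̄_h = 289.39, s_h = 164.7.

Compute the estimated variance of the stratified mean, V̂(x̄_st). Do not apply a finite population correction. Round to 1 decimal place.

V̂(x̄_st) ≈ 87.4

V̂(x̄_st) = Σ W_h² s_h²/n_h, with W_h = N_h/N and N = 2900:
  stratum Q1: (700/2900)²·45.5²/21 = 5.74386
  stratum Q2: (1000/2900)²·91.5²/183 = 5.43995
  stratum Q3: (520/2900)²·123.6²/58 = 8.46876
  stratum Q4: (680/2900)²·164.7²/22 = 67.7932
V̂(x̄_st) = 87.4458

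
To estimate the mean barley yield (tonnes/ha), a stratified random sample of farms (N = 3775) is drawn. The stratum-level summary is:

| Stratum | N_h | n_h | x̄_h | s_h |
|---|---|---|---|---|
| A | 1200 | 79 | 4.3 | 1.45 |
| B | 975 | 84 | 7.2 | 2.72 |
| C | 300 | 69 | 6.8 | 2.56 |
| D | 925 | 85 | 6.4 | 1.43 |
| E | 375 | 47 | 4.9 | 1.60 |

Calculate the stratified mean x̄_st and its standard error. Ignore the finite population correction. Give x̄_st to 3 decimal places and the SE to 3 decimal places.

x̄_st = Σ W_h x̄_h = (1200·4.3 + 975·7.2 + 300·6.8 + 925·6.4 + 375·4.9)/3775 = 5.82185
V̂(x̄_st) = Σ W_h² s_h²/n_h, with W_h = N_h/N and N = 3775:
  stratum A: (1200/3775)²·1.45²/79 = 0.00268929
  stratum B: (975/3775)²·2.72²/84 = 0.00587535
  stratum C: (300/3775)²·2.56²/69 = 0.000599846
  stratum D: (925/3775)²·1.43²/85 = 0.00144445
  stratum E: (375/3775)²·1.60²/47 = 0.00053749
V̂(x̄_st) = 0.0111464
SE(x̄_st) = √0.0111464 = 0.105577

x̄_st ≈ 5.822, SE ≈ 0.106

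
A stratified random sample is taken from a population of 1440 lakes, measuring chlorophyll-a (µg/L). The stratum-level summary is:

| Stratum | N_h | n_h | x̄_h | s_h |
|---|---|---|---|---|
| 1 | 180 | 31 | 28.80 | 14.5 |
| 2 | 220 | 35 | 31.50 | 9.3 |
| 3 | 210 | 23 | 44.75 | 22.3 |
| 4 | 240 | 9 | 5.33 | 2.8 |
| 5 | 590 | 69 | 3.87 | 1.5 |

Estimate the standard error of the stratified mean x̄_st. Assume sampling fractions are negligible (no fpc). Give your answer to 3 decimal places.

V̂(x̄_st) = Σ W_h² s_h²/n_h, with W_h = N_h/N and N = 1440:
  stratum 1: (180/1440)²·14.5²/31 = 0.105973
  stratum 2: (220/1440)²·9.3²/35 = 0.0576791
  stratum 3: (210/1440)²·22.3²/23 = 0.459828
  stratum 4: (240/1440)²·2.8²/9 = 0.0241975
  stratum 5: (590/1440)²·1.5²/69 = 0.0054741
V̂(x̄_st) = 0.653152
SE(x̄_st) = √0.653152 = 0.808178

SE(x̄_st) ≈ 0.808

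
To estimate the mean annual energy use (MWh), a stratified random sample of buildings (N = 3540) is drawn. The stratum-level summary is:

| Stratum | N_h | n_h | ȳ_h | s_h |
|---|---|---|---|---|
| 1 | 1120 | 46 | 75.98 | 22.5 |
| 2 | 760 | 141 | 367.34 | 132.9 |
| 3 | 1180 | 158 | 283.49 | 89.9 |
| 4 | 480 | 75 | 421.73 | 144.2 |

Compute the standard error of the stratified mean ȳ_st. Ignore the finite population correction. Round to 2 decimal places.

SE(ȳ_st) ≈ 4.20

V̂(ȳ_st) = Σ W_h² s_h²/n_h, with W_h = N_h/N and N = 3540:
  stratum 1: (1120/3540)²·22.5²/46 = 1.10163
  stratum 2: (760/3540)²·132.9²/141 = 5.77366
  stratum 3: (1180/3540)²·89.9²/158 = 5.68355
  stratum 4: (480/3540)²·144.2²/75 = 5.09736
V̂(ȳ_st) = 17.6562
SE(ȳ_st) = √17.6562 = 4.20193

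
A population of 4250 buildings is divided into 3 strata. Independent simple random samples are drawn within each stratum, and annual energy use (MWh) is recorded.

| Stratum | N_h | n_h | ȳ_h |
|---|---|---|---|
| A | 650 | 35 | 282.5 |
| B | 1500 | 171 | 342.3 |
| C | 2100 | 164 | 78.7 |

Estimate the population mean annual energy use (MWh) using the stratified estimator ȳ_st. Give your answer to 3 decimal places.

N = Σ N_h = 4250. Stratum weights W_h = N_h/N.
ȳ_st = (650·282.5 + 1500·342.3 + 2100·78.7) / 4250 = 202.90471

ȳ_st ≈ 202.905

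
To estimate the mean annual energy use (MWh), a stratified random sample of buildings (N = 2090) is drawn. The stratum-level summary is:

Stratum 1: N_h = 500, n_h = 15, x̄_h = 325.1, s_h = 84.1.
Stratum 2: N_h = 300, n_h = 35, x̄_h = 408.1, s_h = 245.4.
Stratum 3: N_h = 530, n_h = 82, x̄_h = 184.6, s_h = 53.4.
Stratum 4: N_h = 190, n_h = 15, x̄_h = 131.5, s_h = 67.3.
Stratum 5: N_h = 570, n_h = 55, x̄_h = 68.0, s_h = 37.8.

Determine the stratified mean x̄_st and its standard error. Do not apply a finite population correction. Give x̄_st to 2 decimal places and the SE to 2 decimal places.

x̄_st = Σ W_h x̄_h = (500·325.1 + 300·408.1 + 530·184.6 + 190·131.5 + 570·68.0)/2090 = 213.66651
V̂(x̄_st) = Σ W_h² s_h²/n_h, with W_h = N_h/N and N = 2090:
  stratum 1: (500/2090)²·84.1²/15 = 26.9866
  stratum 2: (300/2090)²·245.4²/35 = 35.4512
  stratum 3: (530/2090)²·53.4²/82 = 2.23629
  stratum 4: (190/2090)²·67.3²/15 = 2.49548
  stratum 5: (570/2090)²·37.8²/55 = 1.93232
V̂(x̄_st) = 69.1019
SE(x̄_st) = √69.1019 = 8.31275

x̄_st ≈ 213.67, SE ≈ 8.31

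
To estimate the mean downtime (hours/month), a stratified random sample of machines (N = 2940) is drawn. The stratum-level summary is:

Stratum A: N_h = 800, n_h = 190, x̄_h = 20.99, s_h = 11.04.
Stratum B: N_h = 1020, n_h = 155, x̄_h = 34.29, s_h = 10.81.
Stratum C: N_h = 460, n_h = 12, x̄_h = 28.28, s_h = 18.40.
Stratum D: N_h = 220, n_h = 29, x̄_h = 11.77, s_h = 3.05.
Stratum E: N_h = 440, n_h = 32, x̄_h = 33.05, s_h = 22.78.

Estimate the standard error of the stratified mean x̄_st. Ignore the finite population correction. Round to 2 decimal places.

SE(x̄_st) ≈ 1.09

V̂(x̄_st) = Σ W_h² s_h²/n_h, with W_h = N_h/N and N = 2940:
  stratum A: (800/2940)²·11.04²/190 = 0.0474974
  stratum B: (1020/2940)²·10.81²/155 = 0.0907456
  stratum C: (460/2940)²·18.40²/12 = 0.690678
  stratum D: (220/2940)²·3.05²/29 = 0.00179619
  stratum E: (440/2940)²·22.78²/32 = 0.363219
V̂(x̄_st) = 1.19394
SE(x̄_st) = √1.19394 = 1.09267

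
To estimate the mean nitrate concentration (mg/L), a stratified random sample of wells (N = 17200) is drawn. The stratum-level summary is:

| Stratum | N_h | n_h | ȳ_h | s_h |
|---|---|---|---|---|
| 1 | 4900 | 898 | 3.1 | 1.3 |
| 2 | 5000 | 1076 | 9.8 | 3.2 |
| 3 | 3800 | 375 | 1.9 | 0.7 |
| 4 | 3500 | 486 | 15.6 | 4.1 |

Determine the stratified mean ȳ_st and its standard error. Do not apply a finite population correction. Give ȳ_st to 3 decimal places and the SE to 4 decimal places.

ȳ_st ≈ 7.326, SE ≈ 0.0495

ȳ_st = Σ W_h ȳ_h = (4900·3.1 + 5000·9.8 + 3800·1.9 + 3500·15.6)/17200 = 7.32616
V̂(ȳ_st) = Σ W_h² s_h²/n_h, with W_h = N_h/N and N = 17200:
  stratum 1: (4900/17200)²·1.3²/898 = 0.000152737
  stratum 2: (5000/17200)²·3.2²/1076 = 0.000804212
  stratum 3: (3800/17200)²·0.7²/375 = 6.37786e-05
  stratum 4: (3500/17200)²·4.1²/486 = 0.00143222
V̂(ȳ_st) = 0.00245295
SE(ȳ_st) = √0.00245295 = 0.0495273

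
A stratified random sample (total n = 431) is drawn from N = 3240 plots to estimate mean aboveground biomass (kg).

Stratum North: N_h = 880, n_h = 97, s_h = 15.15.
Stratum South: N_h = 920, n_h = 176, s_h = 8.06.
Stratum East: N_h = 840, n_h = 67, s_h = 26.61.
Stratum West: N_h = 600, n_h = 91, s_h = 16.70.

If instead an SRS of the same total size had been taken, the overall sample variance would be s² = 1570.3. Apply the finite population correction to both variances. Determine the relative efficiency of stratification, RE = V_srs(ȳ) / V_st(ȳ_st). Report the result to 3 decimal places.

V̂(ȳ_st) = Σ W_h² (1 − n_h/N_h) s_h²/n_h, with W_h = N_h/N and N = 3240:
  stratum North: (880/3240)²·(1 − 97/880)·15.15²/97 = 0.155313
  stratum South: (920/3240)²·(1 − 176/920)·8.06²/176 = 0.0240673
  stratum East: (840/3240)²·(1 − 67/840)·26.61²/67 = 0.653708
  stratum West: (600/3240)²·(1 − 91/600)·16.70²/91 = 0.0891601
V_st = 0.922248
V_srs = (1 − 431/3240)·1570.3/431 = 3.15873
Relative efficiency = V_srs / V_st = 3.15873/0.922248 = 3.4250

RE ≈ 3.425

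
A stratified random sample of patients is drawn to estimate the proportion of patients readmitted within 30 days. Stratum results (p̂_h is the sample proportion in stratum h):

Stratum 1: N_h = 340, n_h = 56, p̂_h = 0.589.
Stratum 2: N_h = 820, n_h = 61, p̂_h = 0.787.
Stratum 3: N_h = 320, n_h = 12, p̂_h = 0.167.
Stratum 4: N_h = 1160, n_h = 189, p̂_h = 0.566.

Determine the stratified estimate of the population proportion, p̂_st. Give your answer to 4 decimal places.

p̂_st ≈ 0.5892

N = 2640; stratum weights W_h = N_h/N.
p̂_st = Σ W_h p̂_h = (340·0.589 + 820·0.787 + 320·0.167 + 1160·0.566)/2640 = 0.58924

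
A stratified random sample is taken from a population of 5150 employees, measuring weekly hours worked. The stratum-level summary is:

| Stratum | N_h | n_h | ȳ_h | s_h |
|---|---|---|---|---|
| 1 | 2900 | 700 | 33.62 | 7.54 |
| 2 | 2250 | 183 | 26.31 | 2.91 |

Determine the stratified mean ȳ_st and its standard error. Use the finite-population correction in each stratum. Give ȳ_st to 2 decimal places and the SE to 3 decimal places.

ȳ_st = Σ W_h ȳ_h = (2900·33.62 + 2250·26.31)/5150 = 30.42631
V̂(ȳ_st) = Σ W_h² (1 − n_h/N_h) s_h²/n_h, with W_h = N_h/N and N = 5150:
  stratum 1: (2900/5150)²·(1 − 700/2900)·7.54²/700 = 0.0195367
  stratum 2: (2250/5150)²·(1 − 183/2250)·2.91²/183 = 0.00811416
V̂(ȳ_st) = 0.0276508
SE(ȳ_st) = √0.0276508 = 0.166285

ȳ_st ≈ 30.43, SE ≈ 0.166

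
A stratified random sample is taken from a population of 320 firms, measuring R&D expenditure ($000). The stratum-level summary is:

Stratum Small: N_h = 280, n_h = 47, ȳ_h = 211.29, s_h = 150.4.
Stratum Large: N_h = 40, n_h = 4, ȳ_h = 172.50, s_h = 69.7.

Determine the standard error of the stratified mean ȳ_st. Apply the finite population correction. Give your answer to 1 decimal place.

V̂(ȳ_st) = Σ W_h² (1 − n_h/N_h) s_h²/n_h, with W_h = N_h/N and N = 320:
  stratum Small: (280/320)²·(1 − 47/280)·150.4²/47 = 306.628
  stratum Large: (40/320)²·(1 − 4/40)·69.7²/4 = 17.0792
V̂(ȳ_st) = 323.707
SE(ȳ_st) = √323.707 = 17.9919

SE(ȳ_st) ≈ 18.0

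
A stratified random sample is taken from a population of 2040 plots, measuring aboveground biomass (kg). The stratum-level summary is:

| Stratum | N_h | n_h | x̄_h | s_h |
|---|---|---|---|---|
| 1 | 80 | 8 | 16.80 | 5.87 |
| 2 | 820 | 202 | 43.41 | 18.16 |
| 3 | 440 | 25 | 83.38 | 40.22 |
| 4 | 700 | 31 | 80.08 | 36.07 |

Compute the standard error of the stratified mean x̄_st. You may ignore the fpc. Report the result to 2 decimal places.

SE(x̄_st) ≈ 2.87

V̂(x̄_st) = Σ W_h² s_h²/n_h, with W_h = N_h/N and N = 2040:
  stratum 1: (80/2040)²·5.87²/8 = 0.00662378
  stratum 2: (820/2040)²·18.16²/202 = 0.263784
  stratum 3: (440/2040)²·40.22²/25 = 3.01016
  stratum 4: (700/2040)²·36.07²/31 = 4.94159
V̂(x̄_st) = 8.22215
SE(x̄_st) = √8.22215 = 2.86743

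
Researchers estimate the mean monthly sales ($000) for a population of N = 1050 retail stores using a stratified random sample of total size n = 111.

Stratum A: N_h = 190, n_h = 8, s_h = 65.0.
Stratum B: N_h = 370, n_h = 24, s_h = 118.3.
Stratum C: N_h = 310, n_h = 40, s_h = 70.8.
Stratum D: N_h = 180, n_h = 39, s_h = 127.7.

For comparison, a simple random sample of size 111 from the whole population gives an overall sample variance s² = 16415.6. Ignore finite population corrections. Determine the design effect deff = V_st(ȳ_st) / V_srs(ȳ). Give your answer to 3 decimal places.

V̂(ȳ_st) = Σ W_h² s_h²/n_h, with W_h = N_h/N and N = 1050:
  stratum A: (190/1050)²·65.0²/8 = 17.2928
  stratum B: (370/1050)²·118.3²/24 = 72.4074
  stratum C: (310/1050)²·70.8²/40 = 10.9232
  stratum D: (180/1050)²·127.7²/39 = 12.2881
V_st = 112.912
V_srs = s²/n = 16415.6/111 = 147.888
deff = V_st / V_srs = 112.912/147.888 = 0.7635

deff ≈ 0.763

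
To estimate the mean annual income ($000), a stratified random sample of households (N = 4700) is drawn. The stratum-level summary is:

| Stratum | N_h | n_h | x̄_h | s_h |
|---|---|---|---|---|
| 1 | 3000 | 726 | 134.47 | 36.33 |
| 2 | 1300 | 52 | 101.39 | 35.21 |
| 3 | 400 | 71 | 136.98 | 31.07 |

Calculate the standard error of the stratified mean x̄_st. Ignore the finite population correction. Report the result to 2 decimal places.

V̂(x̄_st) = Σ W_h² s_h²/n_h, with W_h = N_h/N and N = 4700:
  stratum 1: (3000/4700)²·36.33²/726 = 0.740698
  stratum 2: (1300/4700)²·35.21²/52 = 1.82398
  stratum 3: (400/4700)²·31.07²/71 = 0.0984801
V̂(x̄_st) = 2.66316
SE(x̄_st) = √2.66316 = 1.63192

SE(x̄_st) ≈ 1.63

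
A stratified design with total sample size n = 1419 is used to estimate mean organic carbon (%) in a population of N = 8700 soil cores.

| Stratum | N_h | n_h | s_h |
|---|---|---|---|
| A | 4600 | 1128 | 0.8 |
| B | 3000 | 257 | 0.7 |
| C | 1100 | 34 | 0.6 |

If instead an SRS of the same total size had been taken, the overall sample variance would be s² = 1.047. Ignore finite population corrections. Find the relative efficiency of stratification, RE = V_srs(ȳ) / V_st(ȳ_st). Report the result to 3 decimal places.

V̂(ȳ_st) = Σ W_h² s_h²/n_h, with W_h = N_h/N and N = 8700:
  stratum A: (4600/8700)²·0.8²/1128 = 0.000158616
  stratum B: (3000/8700)²·0.7²/257 = 0.000226708
  stratum C: (1100/8700)²·0.6²/34 = 0.000169266
V_st = 0.000554591
V_srs = s²/n = 1.047/1419 = 0.000737844
Relative efficiency = V_srs / V_st = 0.000737844/0.000554591 = 1.3304

RE ≈ 1.330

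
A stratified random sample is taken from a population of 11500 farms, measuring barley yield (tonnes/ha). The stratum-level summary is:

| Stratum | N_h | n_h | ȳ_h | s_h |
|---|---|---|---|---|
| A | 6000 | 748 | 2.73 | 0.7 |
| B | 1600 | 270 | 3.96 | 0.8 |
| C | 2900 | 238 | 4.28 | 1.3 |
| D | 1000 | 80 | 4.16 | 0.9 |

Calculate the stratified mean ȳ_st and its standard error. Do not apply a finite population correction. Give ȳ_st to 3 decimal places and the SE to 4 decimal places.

ȳ_st ≈ 3.416, SE ≈ 0.0274

ȳ_st = Σ W_h ȳ_h = (6000·2.73 + 1600·3.96 + 2900·4.28 + 1000·4.16)/11500 = 3.41635
V̂(ȳ_st) = Σ W_h² s_h²/n_h, with W_h = N_h/N and N = 11500:
  stratum A: (6000/11500)²·0.7²/748 = 0.000178321
  stratum B: (1600/11500)²·0.8²/270 = 4.58839e-05
  stratum C: (2900/11500)²·1.3²/238 = 0.000451554
  stratum D: (1000/11500)²·0.9²/80 = 7.65595e-05
V̂(ȳ_st) = 0.000752318
SE(ȳ_st) = √0.000752318 = 0.0274284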